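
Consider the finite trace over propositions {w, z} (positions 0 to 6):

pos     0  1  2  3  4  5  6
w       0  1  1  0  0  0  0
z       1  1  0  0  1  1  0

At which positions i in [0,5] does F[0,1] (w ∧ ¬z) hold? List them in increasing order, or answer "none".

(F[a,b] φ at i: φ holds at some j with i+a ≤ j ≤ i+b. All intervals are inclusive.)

1, 2

Evaluate at each i in [0,5]:
  i=0: ✗ (none in [0,1])
  i=1: ✓ (witness j=2)
  i=2: ✓ (witness j=2)
  i=3: ✗ (none in [3,4])
  i=4: ✗ (none in [4,5])
  i=5: ✗ (none in [5,6])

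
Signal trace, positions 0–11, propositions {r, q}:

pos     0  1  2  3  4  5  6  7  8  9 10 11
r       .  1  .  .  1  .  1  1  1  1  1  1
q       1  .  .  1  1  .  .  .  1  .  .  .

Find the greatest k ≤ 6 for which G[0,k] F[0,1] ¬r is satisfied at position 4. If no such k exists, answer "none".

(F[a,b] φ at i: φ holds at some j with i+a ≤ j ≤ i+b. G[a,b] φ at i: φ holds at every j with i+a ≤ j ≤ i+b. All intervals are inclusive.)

1

F[0,1] ¬r must hold from j=4 onward; find where it first fails.
  j=4: holds
  j=5: holds
  j=6: fails
Holds on [4,5], so largest k = 1.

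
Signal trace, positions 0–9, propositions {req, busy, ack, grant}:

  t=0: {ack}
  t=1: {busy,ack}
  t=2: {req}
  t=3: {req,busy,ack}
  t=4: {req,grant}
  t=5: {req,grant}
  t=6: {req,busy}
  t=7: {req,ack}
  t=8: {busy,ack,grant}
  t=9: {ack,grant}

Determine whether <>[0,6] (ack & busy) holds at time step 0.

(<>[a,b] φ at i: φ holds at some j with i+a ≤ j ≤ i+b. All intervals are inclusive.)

Yes

Check (ack & busy) at each j in [0,6]:
  j=0: false
  j=1: true
  j=2: false
  j=3: true
  j=4: false
  j=5: false
  j=6: false
Found at j=1 → formula holds.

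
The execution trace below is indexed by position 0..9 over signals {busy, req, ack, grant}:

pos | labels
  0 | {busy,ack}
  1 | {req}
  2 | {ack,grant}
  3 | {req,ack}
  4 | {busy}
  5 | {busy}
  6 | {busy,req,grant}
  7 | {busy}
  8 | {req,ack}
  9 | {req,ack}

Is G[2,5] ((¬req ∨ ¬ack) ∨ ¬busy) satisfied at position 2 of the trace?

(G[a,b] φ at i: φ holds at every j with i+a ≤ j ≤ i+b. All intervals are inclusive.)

True

Check ((¬req ∨ ¬ack) ∨ ¬busy) at every j in [4,7]:
  j=4: true
  j=5: true
  j=6: true
  j=7: true
All positions satisfy it → formula holds.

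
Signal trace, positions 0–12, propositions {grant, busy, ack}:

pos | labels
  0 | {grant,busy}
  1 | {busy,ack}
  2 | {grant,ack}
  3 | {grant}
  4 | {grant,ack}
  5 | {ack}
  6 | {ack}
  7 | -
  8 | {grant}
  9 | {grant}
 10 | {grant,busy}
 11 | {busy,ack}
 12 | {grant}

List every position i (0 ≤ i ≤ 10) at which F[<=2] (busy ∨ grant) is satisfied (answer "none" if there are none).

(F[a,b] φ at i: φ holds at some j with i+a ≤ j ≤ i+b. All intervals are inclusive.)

Evaluate at each i in [0,10]:
  i=0: ✓ (witness j=0)
  i=1: ✓ (witness j=1)
  i=2: ✓ (witness j=2)
  i=3: ✓ (witness j=3)
  i=4: ✓ (witness j=4)
  i=5: ✗ (none in [5,7])
  i=6: ✓ (witness j=8)
  i=7: ✓ (witness j=8)
  i=8: ✓ (witness j=8)
  i=9: ✓ (witness j=9)
  i=10: ✓ (witness j=10)

0, 1, 2, 3, 4, 6, 7, 8, 9, 10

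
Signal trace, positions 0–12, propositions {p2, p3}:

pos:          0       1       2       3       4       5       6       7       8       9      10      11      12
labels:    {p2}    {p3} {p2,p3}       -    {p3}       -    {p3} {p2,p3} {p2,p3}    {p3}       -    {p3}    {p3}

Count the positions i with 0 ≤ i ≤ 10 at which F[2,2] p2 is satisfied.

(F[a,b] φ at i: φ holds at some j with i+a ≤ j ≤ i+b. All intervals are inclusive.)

Evaluate at each i in [0,10]:
  i=0: ✓ (witness j=2)
  i=1: ✗ (none in [3,3])
  i=2: ✗ (none in [4,4])
  i=3: ✗ (none in [5,5])
  i=4: ✗ (none in [6,6])
  i=5: ✓ (witness j=7)
  i=6: ✓ (witness j=8)
  i=7: ✗ (none in [9,9])
  i=8: ✗ (none in [10,10])
  i=9: ✗ (none in [11,11])
  i=10: ✗ (none in [12,12])
Positions where it holds: {0, 5, 6} → 3.

3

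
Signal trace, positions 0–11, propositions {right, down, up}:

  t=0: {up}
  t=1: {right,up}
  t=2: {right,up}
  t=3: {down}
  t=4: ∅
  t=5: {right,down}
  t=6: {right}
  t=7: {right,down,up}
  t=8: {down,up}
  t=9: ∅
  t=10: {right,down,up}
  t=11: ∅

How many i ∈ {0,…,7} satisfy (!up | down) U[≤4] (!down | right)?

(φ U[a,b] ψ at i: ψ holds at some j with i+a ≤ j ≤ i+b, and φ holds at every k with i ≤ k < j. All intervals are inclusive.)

Evaluate at each i in [0,7]:
  i=0: ✓ (rhs at j=0)
  i=1: ✓ (rhs at j=1)
  i=2: ✓ (rhs at j=2)
  i=3: ✓ (rhs at j=4; lhs holds on [3,3])
  i=4: ✓ (rhs at j=4)
  i=5: ✓ (rhs at j=5)
  i=6: ✓ (rhs at j=6)
  i=7: ✓ (rhs at j=7)
Positions where it holds: {0, 1, 2, 3, 4, 5, 6, 7} → 8.

8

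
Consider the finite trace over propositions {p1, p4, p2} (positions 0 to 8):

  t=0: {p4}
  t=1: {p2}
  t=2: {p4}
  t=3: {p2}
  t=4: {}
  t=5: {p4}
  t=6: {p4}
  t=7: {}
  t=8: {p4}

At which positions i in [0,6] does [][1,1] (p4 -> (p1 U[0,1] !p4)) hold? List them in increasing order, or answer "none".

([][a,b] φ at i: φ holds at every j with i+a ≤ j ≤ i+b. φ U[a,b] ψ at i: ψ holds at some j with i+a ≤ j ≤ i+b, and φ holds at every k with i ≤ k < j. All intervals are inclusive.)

0, 2, 3, 6

Evaluate at each i in [0,6]:
  i=0: ✓ (all of [1,1])
  i=1: ✗ (fails at j=2)
  i=2: ✓ (all of [3,3])
  i=3: ✓ (all of [4,4])
  i=4: ✗ (fails at j=5)
  i=5: ✗ (fails at j=6)
  i=6: ✓ (all of [7,7])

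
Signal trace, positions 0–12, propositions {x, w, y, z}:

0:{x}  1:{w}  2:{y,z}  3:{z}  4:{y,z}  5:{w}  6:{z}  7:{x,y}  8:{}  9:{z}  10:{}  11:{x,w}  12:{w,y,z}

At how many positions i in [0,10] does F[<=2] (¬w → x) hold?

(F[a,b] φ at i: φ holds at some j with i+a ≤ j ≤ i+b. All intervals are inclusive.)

Evaluate at each i in [0,10]:
  i=0: ✓ (witness j=0)
  i=1: ✓ (witness j=1)
  i=2: ✗ (none in [2,4])
  i=3: ✓ (witness j=5)
  i=4: ✓ (witness j=5)
  i=5: ✓ (witness j=5)
  i=6: ✓ (witness j=7)
  i=7: ✓ (witness j=7)
  i=8: ✗ (none in [8,10])
  i=9: ✓ (witness j=11)
  i=10: ✓ (witness j=11)
Positions where it holds: {0, 1, 3, 4, 5, 6, 7, 9, 10} → 9.

9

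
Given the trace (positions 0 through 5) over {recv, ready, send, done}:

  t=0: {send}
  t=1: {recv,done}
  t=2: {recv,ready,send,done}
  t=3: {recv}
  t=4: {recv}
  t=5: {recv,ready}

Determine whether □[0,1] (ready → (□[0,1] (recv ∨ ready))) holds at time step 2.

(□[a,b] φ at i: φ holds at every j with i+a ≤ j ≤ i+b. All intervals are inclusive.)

Holds

Check (ready → (□[0,1] (recv ∨ ready))) at every j in [2,3]:
  j=2: antecedent true; consequent holds on [2,3] → ✓
  j=3: antecedent false → ✓
All positions satisfy it → formula holds.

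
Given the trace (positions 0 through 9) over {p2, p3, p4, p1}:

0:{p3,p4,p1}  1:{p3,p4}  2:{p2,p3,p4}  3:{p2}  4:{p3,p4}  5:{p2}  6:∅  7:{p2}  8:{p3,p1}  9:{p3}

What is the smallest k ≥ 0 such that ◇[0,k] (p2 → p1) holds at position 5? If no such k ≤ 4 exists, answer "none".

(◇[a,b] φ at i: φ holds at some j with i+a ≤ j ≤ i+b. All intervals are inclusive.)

1

Scan j = 5,6,… for (p2 → p1):
  j=5: fails
  j=6: holds
First hit at j=6, so smallest k = 6-5 = 1.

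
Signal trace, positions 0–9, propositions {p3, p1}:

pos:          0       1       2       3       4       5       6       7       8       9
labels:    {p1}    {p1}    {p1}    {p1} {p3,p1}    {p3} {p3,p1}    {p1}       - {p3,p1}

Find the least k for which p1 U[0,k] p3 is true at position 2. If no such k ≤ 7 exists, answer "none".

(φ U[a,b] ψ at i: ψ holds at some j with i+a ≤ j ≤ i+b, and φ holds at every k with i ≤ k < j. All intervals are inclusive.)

Need earliest j ≥ 2 with p3, and p1 at every k in [2,j-1].
  j=2: rhs fails.
  j=3: rhs fails.
  j=4: rhs holds; lhs holds on [2,3]. k = 2.

2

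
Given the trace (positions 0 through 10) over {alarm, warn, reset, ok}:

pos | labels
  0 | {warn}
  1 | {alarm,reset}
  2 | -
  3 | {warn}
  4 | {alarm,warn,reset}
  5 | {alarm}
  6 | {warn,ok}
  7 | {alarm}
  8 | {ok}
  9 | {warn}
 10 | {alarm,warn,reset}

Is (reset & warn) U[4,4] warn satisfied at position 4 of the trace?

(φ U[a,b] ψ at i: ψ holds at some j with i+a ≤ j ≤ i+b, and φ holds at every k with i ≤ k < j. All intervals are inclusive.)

Need some j in [8,8] with warn, and (reset & warn) at every k in [4,j-1].
  j=8: warn false.
No j in the window works → until fails.

No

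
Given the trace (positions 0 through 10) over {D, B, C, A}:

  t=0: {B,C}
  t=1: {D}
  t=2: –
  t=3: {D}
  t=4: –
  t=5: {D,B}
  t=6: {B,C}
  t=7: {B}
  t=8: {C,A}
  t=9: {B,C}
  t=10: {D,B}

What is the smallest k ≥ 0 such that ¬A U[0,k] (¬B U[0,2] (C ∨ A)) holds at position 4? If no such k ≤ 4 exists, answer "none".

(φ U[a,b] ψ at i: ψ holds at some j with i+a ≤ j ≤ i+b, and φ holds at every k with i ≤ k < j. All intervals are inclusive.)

Need earliest j ≥ 4 with (¬B U[0,2] (C ∨ A)), and ¬A at every k in [4,j-1].
  j=4: rhs fails.
  j=5: rhs fails.
  j=6: rhs holds; lhs holds on [4,5]. k = 2.

2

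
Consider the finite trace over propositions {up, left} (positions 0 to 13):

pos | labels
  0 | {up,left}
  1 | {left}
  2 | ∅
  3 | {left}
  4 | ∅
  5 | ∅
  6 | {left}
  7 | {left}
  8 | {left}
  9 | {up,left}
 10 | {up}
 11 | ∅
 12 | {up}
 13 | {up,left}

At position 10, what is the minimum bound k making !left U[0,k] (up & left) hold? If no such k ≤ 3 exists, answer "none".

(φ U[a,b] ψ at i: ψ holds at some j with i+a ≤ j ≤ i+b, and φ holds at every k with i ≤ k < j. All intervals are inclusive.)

3

Need earliest j ≥ 10 with (up & left), and !left at every k in [10,j-1].
  j=10: rhs fails.
  j=11: rhs fails.
  j=12: rhs fails.
  j=13: rhs holds; lhs holds on [10,12]. k = 3.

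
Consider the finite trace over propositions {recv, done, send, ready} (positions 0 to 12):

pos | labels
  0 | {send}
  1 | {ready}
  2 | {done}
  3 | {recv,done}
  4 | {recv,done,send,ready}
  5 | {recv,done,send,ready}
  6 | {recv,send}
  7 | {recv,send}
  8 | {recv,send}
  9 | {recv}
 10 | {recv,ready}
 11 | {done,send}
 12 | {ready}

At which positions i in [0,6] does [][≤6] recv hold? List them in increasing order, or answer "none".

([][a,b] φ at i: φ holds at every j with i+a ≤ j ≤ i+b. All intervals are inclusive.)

Evaluate at each i in [0,6]:
  i=0: ✗ (fails at j=0)
  i=1: ✗ (fails at j=1)
  i=2: ✗ (fails at j=2)
  i=3: ✓ (all of [3,9])
  i=4: ✓ (all of [4,10])
  i=5: ✗ (fails at j=11)
  i=6: ✗ (fails at j=11)

3, 4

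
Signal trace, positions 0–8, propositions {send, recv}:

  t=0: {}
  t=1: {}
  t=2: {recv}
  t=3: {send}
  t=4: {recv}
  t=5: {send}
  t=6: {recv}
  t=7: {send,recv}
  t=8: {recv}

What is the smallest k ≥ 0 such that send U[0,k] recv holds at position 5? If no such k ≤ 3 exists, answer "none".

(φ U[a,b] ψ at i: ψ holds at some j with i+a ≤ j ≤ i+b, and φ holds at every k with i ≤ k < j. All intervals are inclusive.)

1

Need earliest j ≥ 5 with recv, and send at every k in [5,j-1].
  j=5: rhs fails.
  j=6: rhs holds; lhs holds on [5,5]. k = 1.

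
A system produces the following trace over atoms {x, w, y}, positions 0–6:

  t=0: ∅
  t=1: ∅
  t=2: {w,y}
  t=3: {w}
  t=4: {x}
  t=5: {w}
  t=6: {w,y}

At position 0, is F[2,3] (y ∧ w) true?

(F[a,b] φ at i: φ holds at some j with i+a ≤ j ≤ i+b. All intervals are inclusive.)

Check (y ∧ w) at each j in [2,3]:
  j=2: true
  j=3: false
Found at j=2 → formula holds.

Yes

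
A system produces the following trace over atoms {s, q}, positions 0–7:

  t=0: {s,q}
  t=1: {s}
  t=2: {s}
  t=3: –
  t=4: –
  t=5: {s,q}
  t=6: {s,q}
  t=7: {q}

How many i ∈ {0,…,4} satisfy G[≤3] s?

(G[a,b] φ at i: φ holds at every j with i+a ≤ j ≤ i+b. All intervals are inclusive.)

Evaluate at each i in [0,4]:
  i=0: ✗ (fails at j=3)
  i=1: ✗ (fails at j=3)
  i=2: ✗ (fails at j=3)
  i=3: ✗ (fails at j=3)
  i=4: ✗ (fails at j=4)
Positions where it holds: {} → 0.

0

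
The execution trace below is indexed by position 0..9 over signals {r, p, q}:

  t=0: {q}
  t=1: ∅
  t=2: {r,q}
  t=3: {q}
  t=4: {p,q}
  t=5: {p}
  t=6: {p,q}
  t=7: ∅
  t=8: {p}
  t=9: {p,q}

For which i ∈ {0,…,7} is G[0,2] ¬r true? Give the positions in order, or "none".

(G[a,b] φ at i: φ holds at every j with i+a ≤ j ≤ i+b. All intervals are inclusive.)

3, 4, 5, 6, 7

Evaluate at each i in [0,7]:
  i=0: ✗ (fails at j=2)
  i=1: ✗ (fails at j=2)
  i=2: ✗ (fails at j=2)
  i=3: ✓ (all of [3,5])
  i=4: ✓ (all of [4,6])
  i=5: ✓ (all of [5,7])
  i=6: ✓ (all of [6,8])
  i=7: ✓ (all of [7,9])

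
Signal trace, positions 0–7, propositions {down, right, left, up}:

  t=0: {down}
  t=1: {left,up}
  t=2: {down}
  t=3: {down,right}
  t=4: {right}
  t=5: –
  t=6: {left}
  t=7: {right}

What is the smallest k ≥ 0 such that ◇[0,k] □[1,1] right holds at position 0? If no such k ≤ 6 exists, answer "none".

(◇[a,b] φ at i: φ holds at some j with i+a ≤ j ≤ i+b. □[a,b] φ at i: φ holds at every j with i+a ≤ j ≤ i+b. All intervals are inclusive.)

Scan j = 0,1,… for □[1,1] right:
  j=0: fails
  j=1: fails
  j=2: holds
First hit at j=2, so smallest k = 2-0 = 2.

2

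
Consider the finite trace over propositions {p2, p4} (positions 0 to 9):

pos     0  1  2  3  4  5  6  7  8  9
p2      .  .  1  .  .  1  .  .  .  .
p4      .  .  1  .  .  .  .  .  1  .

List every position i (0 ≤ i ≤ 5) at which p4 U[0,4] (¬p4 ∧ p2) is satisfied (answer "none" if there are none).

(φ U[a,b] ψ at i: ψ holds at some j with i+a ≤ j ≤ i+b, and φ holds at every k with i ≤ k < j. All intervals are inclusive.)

5

Evaluate at each i in [0,5]:
  i=0: ✗ (no rhs in [0,4])
  i=1: ✗ (lhs fails at k=1 before rhs at j=5)
  i=2: ✗ (lhs fails at k=3 before rhs at j=5)
  i=3: ✗ (lhs fails at k=3 before rhs at j=5)
  i=4: ✗ (lhs fails at k=4 before rhs at j=5)
  i=5: ✓ (rhs at j=5)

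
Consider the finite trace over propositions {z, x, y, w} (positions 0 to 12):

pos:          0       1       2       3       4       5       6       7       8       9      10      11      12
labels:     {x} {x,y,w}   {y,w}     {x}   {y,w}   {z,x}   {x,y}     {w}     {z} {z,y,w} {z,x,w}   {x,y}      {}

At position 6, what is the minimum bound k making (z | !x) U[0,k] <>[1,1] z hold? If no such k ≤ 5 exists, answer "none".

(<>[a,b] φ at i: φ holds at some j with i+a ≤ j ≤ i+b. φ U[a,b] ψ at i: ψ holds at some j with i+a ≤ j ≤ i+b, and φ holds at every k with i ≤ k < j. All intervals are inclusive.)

Need earliest j ≥ 6 with <>[1,1] z, and (z | !x) at every k in [6,j-1].
  j=6: rhs fails.
  j=7: rhs holds but lhs fails at k=6.
  j=8: rhs holds but lhs fails at k=6.
  j=9: rhs holds but lhs fails at k=6.
  j=10: rhs fails.
  j=11: rhs fails.
No witness within the range → none.

none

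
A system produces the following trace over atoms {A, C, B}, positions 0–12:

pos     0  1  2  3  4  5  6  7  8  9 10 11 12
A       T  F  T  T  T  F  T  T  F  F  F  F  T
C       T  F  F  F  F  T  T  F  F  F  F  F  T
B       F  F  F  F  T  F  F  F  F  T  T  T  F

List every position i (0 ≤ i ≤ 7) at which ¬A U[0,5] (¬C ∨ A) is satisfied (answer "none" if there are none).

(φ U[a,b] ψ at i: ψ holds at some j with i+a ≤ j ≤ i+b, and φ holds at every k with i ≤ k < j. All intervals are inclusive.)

Evaluate at each i in [0,7]:
  i=0: ✓ (rhs at j=0)
  i=1: ✓ (rhs at j=1)
  i=2: ✓ (rhs at j=2)
  i=3: ✓ (rhs at j=3)
  i=4: ✓ (rhs at j=4)
  i=5: ✓ (rhs at j=6; lhs holds on [5,5])
  i=6: ✓ (rhs at j=6)
  i=7: ✓ (rhs at j=7)

0, 1, 2, 3, 4, 5, 6, 7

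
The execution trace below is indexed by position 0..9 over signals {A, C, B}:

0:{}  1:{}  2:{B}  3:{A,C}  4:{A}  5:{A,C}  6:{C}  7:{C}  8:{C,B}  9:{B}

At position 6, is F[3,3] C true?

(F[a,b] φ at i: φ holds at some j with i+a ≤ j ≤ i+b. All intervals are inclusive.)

Check C at each j in [9,9]:
  j=9: false
No position in the window satisfies it → formula fails.

No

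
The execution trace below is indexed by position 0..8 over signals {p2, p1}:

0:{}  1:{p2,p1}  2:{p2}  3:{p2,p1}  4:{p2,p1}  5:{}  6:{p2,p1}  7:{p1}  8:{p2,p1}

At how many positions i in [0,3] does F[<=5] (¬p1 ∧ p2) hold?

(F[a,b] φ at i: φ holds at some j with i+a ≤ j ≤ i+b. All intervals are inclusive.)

3

Evaluate at each i in [0,3]:
  i=0: ✓ (witness j=2)
  i=1: ✓ (witness j=2)
  i=2: ✓ (witness j=2)
  i=3: ✗ (none in [3,8])
Positions where it holds: {0, 1, 2} → 3.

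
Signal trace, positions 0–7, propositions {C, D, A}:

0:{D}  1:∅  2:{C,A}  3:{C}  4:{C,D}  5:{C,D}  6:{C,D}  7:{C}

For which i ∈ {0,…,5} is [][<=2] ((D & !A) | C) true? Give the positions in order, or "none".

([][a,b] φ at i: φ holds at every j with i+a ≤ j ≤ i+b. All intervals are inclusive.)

2, 3, 4, 5

Evaluate at each i in [0,5]:
  i=0: ✗ (fails at j=1)
  i=1: ✗ (fails at j=1)
  i=2: ✓ (all of [2,4])
  i=3: ✓ (all of [3,5])
  i=4: ✓ (all of [4,6])
  i=5: ✓ (all of [5,7])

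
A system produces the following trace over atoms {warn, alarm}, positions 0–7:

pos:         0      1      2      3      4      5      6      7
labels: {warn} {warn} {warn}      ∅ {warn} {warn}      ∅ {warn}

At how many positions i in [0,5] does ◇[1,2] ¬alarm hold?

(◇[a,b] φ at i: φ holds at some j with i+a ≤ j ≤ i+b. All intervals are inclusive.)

6

Evaluate at each i in [0,5]:
  i=0: ✓ (witness j=1)
  i=1: ✓ (witness j=2)
  i=2: ✓ (witness j=3)
  i=3: ✓ (witness j=4)
  i=4: ✓ (witness j=5)
  i=5: ✓ (witness j=6)
Positions where it holds: {0, 1, 2, 3, 4, 5} → 6.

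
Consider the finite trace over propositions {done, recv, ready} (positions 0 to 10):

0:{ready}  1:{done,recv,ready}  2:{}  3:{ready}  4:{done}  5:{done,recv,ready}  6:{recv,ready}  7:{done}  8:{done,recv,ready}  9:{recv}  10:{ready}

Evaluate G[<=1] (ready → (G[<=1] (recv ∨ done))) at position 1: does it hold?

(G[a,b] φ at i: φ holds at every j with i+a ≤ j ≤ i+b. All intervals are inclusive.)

Does not hold

Check (ready → (G[<=1] (recv ∨ done))) at every j in [1,2]:
  j=1: antecedent true; consequent fails at 2 → ✗
  j=2: antecedent false → ✓
Fails at j=1 → formula fails.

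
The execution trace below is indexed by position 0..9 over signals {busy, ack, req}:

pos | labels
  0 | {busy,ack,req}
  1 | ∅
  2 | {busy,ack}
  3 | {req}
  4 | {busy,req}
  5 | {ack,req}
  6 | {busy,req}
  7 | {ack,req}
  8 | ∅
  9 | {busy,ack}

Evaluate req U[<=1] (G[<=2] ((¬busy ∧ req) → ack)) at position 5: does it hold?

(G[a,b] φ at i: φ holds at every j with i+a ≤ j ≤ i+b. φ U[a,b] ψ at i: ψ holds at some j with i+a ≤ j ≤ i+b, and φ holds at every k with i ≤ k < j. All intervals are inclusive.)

Need some j in [5,6] with G[<=2] ((¬busy ∧ req) → ack), and req at every k in [5,j-1].
  j=5: G[<=2] ((¬busy ∧ req) → ack) holds; no prefix to check → satisfied.

Yes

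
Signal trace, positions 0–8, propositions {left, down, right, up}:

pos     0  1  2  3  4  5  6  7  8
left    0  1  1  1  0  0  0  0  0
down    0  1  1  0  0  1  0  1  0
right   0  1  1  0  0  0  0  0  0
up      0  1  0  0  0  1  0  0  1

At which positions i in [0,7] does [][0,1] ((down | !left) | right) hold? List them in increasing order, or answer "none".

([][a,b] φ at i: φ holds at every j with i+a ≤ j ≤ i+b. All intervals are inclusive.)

Evaluate at each i in [0,7]:
  i=0: ✓ (all of [0,1])
  i=1: ✓ (all of [1,2])
  i=2: ✗ (fails at j=3)
  i=3: ✗ (fails at j=3)
  i=4: ✓ (all of [4,5])
  i=5: ✓ (all of [5,6])
  i=6: ✓ (all of [6,7])
  i=7: ✓ (all of [7,8])

0, 1, 4, 5, 6, 7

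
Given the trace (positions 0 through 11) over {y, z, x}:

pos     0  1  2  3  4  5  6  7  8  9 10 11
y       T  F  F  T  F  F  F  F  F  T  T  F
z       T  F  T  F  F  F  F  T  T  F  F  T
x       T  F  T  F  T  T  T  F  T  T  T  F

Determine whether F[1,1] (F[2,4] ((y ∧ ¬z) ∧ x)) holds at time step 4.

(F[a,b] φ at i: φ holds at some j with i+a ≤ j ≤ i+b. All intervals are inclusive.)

True

Check F[2,4] ((y ∧ ¬z) ∧ x) at each j in [5,5]:
  j=5: holds (witness at 9)
Found at j=5 → formula holds.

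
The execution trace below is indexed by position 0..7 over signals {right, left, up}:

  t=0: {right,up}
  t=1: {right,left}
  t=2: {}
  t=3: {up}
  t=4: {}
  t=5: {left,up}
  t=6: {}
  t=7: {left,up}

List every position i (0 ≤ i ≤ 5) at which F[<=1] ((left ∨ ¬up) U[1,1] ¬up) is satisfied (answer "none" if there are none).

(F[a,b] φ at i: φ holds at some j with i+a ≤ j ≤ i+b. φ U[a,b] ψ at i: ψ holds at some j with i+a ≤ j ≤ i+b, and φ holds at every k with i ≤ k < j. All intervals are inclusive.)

0, 1, 4, 5

Evaluate at each i in [0,5]:
  i=0: ✓ (witness j=1)
  i=1: ✓ (witness j=1)
  i=2: ✗ (none in [2,3])
  i=3: ✗ (none in [3,4])
  i=4: ✓ (witness j=5)
  i=5: ✓ (witness j=5)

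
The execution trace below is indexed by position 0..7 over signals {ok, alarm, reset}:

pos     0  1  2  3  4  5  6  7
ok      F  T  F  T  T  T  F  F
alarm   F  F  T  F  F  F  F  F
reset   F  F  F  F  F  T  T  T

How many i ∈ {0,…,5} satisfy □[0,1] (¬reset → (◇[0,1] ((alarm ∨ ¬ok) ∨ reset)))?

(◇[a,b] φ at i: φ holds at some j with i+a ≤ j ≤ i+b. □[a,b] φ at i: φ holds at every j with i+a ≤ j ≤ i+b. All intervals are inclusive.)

Evaluate at each i in [0,5]:
  i=0: ✓ (all of [0,1])
  i=1: ✓ (all of [1,2])
  i=2: ✗ (fails at j=3)
  i=3: ✗ (fails at j=3)
  i=4: ✓ (all of [4,5])
  i=5: ✓ (all of [5,6])
Positions where it holds: {0, 1, 4, 5} → 4.

4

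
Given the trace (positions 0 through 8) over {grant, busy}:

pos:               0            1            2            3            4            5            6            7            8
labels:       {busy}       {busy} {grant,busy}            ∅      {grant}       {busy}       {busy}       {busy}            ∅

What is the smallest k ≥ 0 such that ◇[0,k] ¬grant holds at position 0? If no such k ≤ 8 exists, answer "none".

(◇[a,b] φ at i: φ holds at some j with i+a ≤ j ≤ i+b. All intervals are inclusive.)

Scan j = 0,1,… for ¬grant:
  j=0: holds
First hit at j=0, so smallest k = 0-0 = 0.

0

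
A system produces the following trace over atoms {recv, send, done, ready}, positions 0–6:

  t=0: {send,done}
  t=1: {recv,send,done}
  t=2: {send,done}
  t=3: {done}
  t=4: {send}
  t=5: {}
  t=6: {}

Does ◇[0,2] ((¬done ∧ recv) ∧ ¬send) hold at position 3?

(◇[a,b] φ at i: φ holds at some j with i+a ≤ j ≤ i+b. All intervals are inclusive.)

Check ((¬done ∧ recv) ∧ ¬send) at each j in [3,5]:
  j=3: false
  j=4: false
  j=5: false
No position in the window satisfies it → formula fails.

Does not hold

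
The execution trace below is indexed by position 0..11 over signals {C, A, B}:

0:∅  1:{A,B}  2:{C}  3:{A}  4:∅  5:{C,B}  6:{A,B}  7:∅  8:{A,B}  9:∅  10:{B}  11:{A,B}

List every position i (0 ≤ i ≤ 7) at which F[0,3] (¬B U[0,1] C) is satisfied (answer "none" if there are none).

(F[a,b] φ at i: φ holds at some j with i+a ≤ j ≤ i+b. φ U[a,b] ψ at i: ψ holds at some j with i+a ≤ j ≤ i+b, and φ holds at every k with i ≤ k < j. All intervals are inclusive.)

0, 1, 2, 3, 4, 5

Evaluate at each i in [0,7]:
  i=0: ✓ (witness j=2)
  i=1: ✓ (witness j=2)
  i=2: ✓ (witness j=2)
  i=3: ✓ (witness j=4)
  i=4: ✓ (witness j=4)
  i=5: ✓ (witness j=5)
  i=6: ✗ (none in [6,9])
  i=7: ✗ (none in [7,10])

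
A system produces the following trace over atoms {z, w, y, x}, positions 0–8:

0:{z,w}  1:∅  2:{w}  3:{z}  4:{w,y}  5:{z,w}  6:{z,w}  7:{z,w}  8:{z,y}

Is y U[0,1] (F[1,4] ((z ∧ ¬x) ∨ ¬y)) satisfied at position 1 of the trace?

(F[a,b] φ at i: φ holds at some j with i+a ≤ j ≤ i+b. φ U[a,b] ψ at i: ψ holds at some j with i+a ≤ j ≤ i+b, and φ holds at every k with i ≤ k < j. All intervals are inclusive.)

Yes

Need some j in [1,2] with F[1,4] ((z ∧ ¬x) ∨ ¬y), and y at every k in [1,j-1].
  j=1: F[1,4] ((z ∧ ¬x) ∨ ¬y) holds; no prefix to check → satisfied.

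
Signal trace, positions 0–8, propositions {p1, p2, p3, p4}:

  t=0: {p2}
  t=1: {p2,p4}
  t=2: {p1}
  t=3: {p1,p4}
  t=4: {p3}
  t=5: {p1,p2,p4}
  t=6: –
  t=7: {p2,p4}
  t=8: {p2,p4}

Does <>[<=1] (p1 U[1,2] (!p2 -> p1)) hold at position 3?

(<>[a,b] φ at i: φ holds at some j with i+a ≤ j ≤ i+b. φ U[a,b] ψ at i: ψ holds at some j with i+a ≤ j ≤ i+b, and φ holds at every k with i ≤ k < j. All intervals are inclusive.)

No

Check (p1 U[1,2] (!p2 -> p1)) at each j in [3,4]:
  j=3: fails
  j=4: fails
No position in the window satisfies it → formula fails.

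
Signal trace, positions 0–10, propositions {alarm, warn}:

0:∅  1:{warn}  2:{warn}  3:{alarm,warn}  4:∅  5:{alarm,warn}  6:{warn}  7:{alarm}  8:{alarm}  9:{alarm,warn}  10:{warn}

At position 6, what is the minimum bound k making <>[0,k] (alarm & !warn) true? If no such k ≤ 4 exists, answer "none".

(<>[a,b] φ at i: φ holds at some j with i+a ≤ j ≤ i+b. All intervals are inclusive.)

Scan j = 6,7,… for (alarm & !warn):
  j=6: fails
  j=7: holds
First hit at j=7, so smallest k = 7-6 = 1.

1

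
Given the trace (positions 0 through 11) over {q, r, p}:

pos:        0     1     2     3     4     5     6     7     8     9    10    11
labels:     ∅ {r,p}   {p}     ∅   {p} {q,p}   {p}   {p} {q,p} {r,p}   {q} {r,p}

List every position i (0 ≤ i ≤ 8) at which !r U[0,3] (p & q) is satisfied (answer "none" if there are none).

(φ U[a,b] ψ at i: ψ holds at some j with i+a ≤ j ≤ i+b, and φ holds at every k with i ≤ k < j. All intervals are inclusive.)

Evaluate at each i in [0,8]:
  i=0: ✗ (no rhs in [0,3])
  i=1: ✗ (no rhs in [1,4])
  i=2: ✓ (rhs at j=5; lhs holds on [2,4])
  i=3: ✓ (rhs at j=5; lhs holds on [3,4])
  i=4: ✓ (rhs at j=5; lhs holds on [4,4])
  i=5: ✓ (rhs at j=5)
  i=6: ✓ (rhs at j=8; lhs holds on [6,7])
  i=7: ✓ (rhs at j=8; lhs holds on [7,7])
  i=8: ✓ (rhs at j=8)

2, 3, 4, 5, 6, 7, 8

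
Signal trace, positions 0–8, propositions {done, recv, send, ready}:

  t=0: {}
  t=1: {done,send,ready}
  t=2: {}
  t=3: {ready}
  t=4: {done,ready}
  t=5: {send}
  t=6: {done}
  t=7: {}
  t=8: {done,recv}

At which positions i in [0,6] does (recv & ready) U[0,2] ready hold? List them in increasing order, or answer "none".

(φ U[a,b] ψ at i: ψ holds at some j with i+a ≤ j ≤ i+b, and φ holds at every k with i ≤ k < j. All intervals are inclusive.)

Evaluate at each i in [0,6]:
  i=0: ✗ (lhs fails at k=0 before rhs at j=1)
  i=1: ✓ (rhs at j=1)
  i=2: ✗ (lhs fails at k=2 before rhs at j=3)
  i=3: ✓ (rhs at j=3)
  i=4: ✓ (rhs at j=4)
  i=5: ✗ (no rhs in [5,7])
  i=6: ✗ (no rhs in [6,8])

1, 3, 4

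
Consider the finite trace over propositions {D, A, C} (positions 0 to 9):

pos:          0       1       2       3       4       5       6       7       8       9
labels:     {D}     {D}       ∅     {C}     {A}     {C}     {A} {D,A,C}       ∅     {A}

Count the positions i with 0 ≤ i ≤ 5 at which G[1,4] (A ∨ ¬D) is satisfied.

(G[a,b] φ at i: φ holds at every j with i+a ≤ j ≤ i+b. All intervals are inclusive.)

Evaluate at each i in [0,5]:
  i=0: ✗ (fails at j=1)
  i=1: ✓ (all of [2,5])
  i=2: ✓ (all of [3,6])
  i=3: ✓ (all of [4,7])
  i=4: ✓ (all of [5,8])
  i=5: ✓ (all of [6,9])
Positions where it holds: {1, 2, 3, 4, 5} → 5.

5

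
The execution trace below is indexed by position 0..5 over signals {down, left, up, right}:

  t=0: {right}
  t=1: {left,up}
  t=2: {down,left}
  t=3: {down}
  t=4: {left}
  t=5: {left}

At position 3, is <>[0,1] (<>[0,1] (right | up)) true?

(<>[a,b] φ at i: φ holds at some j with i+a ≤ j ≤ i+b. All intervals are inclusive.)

Does not hold

Check <>[0,1] (right | up) at each j in [3,4]:
  j=3: fails (none in [3,4])
  j=4: fails (none in [4,5])
No position in the window satisfies it → formula fails.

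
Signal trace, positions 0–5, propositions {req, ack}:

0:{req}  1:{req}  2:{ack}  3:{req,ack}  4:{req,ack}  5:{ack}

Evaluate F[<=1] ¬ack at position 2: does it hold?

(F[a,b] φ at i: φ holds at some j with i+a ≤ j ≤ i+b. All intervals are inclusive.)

Check ¬ack at each j in [2,3]:
  j=2: false
  j=3: false
No position in the window satisfies it → formula fails.

No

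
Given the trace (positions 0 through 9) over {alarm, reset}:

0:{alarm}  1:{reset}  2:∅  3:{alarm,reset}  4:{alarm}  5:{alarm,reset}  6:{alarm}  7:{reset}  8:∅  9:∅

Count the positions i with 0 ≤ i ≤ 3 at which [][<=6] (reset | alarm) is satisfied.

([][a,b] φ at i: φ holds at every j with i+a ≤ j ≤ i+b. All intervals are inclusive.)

Evaluate at each i in [0,3]:
  i=0: ✗ (fails at j=2)
  i=1: ✗ (fails at j=2)
  i=2: ✗ (fails at j=2)
  i=3: ✗ (fails at j=8)
Positions where it holds: {} → 0.

0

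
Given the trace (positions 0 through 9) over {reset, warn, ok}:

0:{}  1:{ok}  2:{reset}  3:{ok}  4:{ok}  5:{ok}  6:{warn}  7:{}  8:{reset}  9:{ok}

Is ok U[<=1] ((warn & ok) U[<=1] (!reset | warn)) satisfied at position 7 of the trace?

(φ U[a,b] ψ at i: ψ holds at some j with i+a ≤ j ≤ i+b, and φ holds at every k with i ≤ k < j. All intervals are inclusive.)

True

Need some j in [7,8] with ((warn & ok) U[<=1] (!reset | warn)), and ok at every k in [7,j-1].
  j=7: ((warn & ok) U[<=1] (!reset | warn)) holds; no prefix to check → satisfied.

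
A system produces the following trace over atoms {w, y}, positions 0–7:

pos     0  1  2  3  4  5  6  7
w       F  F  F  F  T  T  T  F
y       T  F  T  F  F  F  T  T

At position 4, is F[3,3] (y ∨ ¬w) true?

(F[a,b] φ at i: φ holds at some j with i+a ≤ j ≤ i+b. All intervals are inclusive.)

Yes

Check (y ∨ ¬w) at each j in [7,7]:
  j=7: true
Found at j=7 → formula holds.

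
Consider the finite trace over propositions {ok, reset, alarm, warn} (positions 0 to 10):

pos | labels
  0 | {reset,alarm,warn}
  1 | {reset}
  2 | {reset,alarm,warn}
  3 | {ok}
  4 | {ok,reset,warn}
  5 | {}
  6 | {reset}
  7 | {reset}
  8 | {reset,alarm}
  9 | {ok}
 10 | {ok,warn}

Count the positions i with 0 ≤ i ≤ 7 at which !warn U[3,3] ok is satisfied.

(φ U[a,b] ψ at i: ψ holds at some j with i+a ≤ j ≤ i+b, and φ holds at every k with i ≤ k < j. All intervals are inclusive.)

Evaluate at each i in [0,7]:
  i=0: ✗ (lhs fails at k=0 before rhs at j=3)
  i=1: ✗ (lhs fails at k=2 before rhs at j=4)
  i=2: ✗ (no rhs in [5,5])
  i=3: ✗ (no rhs in [6,6])
  i=4: ✗ (no rhs in [7,7])
  i=5: ✗ (no rhs in [8,8])
  i=6: ✓ (rhs at j=9; lhs holds on [6,8])
  i=7: ✓ (rhs at j=10; lhs holds on [7,9])
Positions where it holds: {6, 7} → 2.

2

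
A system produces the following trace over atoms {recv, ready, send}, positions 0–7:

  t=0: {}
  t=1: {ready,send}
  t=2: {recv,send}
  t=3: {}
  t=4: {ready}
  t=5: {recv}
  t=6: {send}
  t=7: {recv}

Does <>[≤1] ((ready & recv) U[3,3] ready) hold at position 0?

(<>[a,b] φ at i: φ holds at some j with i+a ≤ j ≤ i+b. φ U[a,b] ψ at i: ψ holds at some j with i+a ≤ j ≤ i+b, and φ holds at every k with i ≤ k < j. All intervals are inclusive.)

False

Check ((ready & recv) U[3,3] ready) at each j in [0,1]:
  j=0: fails
  j=1: fails
No position in the window satisfies it → formula fails.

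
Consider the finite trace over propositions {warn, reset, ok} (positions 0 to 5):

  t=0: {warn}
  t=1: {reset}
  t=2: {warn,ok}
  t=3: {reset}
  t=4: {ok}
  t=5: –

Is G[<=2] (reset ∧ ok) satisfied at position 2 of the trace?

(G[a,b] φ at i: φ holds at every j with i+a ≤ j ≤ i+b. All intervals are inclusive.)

Does not hold

Check (reset ∧ ok) at every j in [2,4]:
  j=2: false
  j=3: false
  j=4: false
Fails at j=2 → formula fails.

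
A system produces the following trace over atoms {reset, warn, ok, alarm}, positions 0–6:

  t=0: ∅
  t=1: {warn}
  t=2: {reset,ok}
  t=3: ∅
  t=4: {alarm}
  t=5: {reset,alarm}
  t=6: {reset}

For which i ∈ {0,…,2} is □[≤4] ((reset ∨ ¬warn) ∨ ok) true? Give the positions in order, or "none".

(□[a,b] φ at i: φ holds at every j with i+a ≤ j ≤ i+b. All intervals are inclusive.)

Evaluate at each i in [0,2]:
  i=0: ✗ (fails at j=1)
  i=1: ✗ (fails at j=1)
  i=2: ✓ (all of [2,6])

2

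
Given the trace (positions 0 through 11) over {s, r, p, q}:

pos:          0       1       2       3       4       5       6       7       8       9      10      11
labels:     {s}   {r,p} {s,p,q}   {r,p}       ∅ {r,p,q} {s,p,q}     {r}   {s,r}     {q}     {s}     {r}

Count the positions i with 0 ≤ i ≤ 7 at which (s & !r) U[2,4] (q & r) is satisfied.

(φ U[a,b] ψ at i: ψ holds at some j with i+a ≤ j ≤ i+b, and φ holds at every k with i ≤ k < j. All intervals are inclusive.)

0

Evaluate at each i in [0,7]:
  i=0: ✗ (no rhs in [2,4])
  i=1: ✗ (lhs fails at k=1 before rhs at j=5)
  i=2: ✗ (lhs fails at k=3 before rhs at j=5)
  i=3: ✗ (lhs fails at k=3 before rhs at j=5)
  i=4: ✗ (no rhs in [6,8])
  i=5: ✗ (no rhs in [7,9])
  i=6: ✗ (no rhs in [8,10])
  i=7: ✗ (no rhs in [9,11])
Positions where it holds: {} → 0.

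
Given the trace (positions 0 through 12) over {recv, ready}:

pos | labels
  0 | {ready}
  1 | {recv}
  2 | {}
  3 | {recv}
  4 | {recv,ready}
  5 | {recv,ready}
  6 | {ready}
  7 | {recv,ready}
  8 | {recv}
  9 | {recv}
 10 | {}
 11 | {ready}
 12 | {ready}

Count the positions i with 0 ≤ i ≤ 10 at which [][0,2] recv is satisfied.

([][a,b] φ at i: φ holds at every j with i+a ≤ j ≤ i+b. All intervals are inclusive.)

2

Evaluate at each i in [0,10]:
  i=0: ✗ (fails at j=0)
  i=1: ✗ (fails at j=2)
  i=2: ✗ (fails at j=2)
  i=3: ✓ (all of [3,5])
  i=4: ✗ (fails at j=6)
  i=5: ✗ (fails at j=6)
  i=6: ✗ (fails at j=6)
  i=7: ✓ (all of [7,9])
  i=8: ✗ (fails at j=10)
  i=9: ✗ (fails at j=10)
  i=10: ✗ (fails at j=10)
Positions where it holds: {3, 7} → 2.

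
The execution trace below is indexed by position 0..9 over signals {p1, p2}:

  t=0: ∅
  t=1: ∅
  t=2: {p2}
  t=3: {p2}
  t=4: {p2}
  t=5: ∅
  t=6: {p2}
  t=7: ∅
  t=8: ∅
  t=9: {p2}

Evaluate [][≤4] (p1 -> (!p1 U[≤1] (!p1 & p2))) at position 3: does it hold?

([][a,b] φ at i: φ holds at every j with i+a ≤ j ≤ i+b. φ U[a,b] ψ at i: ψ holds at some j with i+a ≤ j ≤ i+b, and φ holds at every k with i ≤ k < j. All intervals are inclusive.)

Check (p1 -> (!p1 U[≤1] (!p1 & p2))) at every j in [3,7]:
  j=3: antecedent false → ✓
  j=4: antecedent false → ✓
  j=5: antecedent false → ✓
  j=6: antecedent false → ✓
  j=7: antecedent false → ✓
All positions satisfy it → formula holds.

True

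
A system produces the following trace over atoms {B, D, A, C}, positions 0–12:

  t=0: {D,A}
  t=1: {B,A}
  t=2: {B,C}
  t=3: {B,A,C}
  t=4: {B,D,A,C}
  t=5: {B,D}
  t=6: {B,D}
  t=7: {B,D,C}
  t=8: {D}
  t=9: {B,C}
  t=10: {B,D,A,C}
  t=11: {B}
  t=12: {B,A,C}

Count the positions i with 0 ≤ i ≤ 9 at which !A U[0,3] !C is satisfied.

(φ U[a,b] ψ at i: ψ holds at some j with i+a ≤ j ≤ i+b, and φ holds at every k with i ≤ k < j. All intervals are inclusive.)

6

Evaluate at each i in [0,9]:
  i=0: ✓ (rhs at j=0)
  i=1: ✓ (rhs at j=1)
  i=2: ✗ (lhs fails at k=3 before rhs at j=5)
  i=3: ✗ (lhs fails at k=3 before rhs at j=5)
  i=4: ✗ (lhs fails at k=4 before rhs at j=5)
  i=5: ✓ (rhs at j=5)
  i=6: ✓ (rhs at j=6)
  i=7: ✓ (rhs at j=8; lhs holds on [7,7])
  i=8: ✓ (rhs at j=8)
  i=9: ✗ (lhs fails at k=10 before rhs at j=11)
Positions where it holds: {0, 1, 5, 6, 7, 8} → 6.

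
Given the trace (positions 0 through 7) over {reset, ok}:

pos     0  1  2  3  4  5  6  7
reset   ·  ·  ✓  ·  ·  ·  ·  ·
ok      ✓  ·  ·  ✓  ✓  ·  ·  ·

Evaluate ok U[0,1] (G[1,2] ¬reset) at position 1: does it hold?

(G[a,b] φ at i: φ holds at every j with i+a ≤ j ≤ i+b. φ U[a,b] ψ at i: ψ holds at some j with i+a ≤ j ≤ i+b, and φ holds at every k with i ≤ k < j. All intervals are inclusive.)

Need some j in [1,2] with G[1,2] ¬reset, and ok at every k in [1,j-1].
  j=1: G[1,2] ¬reset — fails at 2.
  j=2: G[1,2] ¬reset holds, but ok fails at k=1 → not this j.
No j in the window works → until fails.

Does not hold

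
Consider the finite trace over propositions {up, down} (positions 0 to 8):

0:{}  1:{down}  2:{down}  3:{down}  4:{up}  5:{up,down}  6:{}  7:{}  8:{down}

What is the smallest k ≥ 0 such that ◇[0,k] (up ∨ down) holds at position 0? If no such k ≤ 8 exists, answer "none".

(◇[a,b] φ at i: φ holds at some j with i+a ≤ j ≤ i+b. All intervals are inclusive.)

Scan j = 0,1,… for (up ∨ down):
  j=0: fails
  j=1: holds
First hit at j=1, so smallest k = 1-0 = 1.

1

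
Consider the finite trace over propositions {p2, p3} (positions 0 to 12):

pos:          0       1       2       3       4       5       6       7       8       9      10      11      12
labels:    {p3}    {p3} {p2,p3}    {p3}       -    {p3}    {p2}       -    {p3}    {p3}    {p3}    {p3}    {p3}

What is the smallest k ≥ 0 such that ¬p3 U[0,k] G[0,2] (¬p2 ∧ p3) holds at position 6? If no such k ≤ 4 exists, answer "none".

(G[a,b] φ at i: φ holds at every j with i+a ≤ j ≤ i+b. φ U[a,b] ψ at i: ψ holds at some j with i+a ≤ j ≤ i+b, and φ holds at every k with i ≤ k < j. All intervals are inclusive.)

2

Need earliest j ≥ 6 with G[0,2] (¬p2 ∧ p3), and ¬p3 at every k in [6,j-1].
  j=6: rhs fails.
  j=7: rhs fails.
  j=8: rhs holds; lhs holds on [6,7]. k = 2.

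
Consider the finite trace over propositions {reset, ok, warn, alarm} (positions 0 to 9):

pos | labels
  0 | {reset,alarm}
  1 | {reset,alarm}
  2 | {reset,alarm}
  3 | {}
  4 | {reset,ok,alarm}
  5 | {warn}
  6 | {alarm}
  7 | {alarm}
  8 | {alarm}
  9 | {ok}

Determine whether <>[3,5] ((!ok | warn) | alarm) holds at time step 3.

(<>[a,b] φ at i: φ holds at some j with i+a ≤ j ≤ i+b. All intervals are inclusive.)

Holds

Check ((!ok | warn) | alarm) at each j in [6,8]:
  j=6: true
  j=7: true
  j=8: true
Found at j=6 → formula holds.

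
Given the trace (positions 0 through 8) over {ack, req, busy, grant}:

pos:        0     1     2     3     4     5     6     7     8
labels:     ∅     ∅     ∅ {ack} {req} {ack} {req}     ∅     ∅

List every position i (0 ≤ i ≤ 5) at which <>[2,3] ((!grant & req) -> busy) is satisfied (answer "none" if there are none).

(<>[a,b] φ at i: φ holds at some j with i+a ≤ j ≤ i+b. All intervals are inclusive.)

0, 1, 2, 3, 4, 5

Evaluate at each i in [0,5]:
  i=0: ✓ (witness j=2)
  i=1: ✓ (witness j=3)
  i=2: ✓ (witness j=5)
  i=3: ✓ (witness j=5)
  i=4: ✓ (witness j=7)
  i=5: ✓ (witness j=7)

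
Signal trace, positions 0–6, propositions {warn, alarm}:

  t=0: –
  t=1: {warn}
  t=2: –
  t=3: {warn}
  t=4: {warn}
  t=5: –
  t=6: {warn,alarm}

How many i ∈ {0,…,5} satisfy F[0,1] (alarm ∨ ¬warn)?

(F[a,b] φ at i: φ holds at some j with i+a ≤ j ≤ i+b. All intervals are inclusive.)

Evaluate at each i in [0,5]:
  i=0: ✓ (witness j=0)
  i=1: ✓ (witness j=2)
  i=2: ✓ (witness j=2)
  i=3: ✗ (none in [3,4])
  i=4: ✓ (witness j=5)
  i=5: ✓ (witness j=5)
Positions where it holds: {0, 1, 2, 4, 5} → 5.

5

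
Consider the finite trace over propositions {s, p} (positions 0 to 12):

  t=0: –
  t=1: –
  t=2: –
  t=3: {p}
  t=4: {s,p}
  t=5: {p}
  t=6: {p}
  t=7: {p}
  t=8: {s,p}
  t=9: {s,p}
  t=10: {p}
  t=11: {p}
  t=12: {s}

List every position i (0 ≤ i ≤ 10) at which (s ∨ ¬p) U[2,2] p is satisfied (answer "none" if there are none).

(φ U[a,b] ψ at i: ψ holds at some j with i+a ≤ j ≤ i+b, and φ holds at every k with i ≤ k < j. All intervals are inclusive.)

1, 8

Evaluate at each i in [0,10]:
  i=0: ✗ (no rhs in [2,2])
  i=1: ✓ (rhs at j=3; lhs holds on [1,2])
  i=2: ✗ (lhs fails at k=3 before rhs at j=4)
  i=3: ✗ (lhs fails at k=3 before rhs at j=5)
  i=4: ✗ (lhs fails at k=5 before rhs at j=6)
  i=5: ✗ (lhs fails at k=5 before rhs at j=7)
  i=6: ✗ (lhs fails at k=6 before rhs at j=8)
  i=7: ✗ (lhs fails at k=7 before rhs at j=9)
  i=8: ✓ (rhs at j=10; lhs holds on [8,9])
  i=9: ✗ (lhs fails at k=10 before rhs at j=11)
  i=10: ✗ (no rhs in [12,12])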